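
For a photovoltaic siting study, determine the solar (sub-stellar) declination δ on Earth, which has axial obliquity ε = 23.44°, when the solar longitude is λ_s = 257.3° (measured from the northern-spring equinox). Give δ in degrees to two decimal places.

sin δ = sin ε · sin λ_s = sin 23.44° × sin 257.3° = -0.388056.
δ = arcsin(-0.388056) = -22.83°.

δ = -22.83°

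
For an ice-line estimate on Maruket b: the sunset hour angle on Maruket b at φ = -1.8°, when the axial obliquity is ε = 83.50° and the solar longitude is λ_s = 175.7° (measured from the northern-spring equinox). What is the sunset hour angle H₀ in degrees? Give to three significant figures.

H₀ = 89.9°

Solar declination: sin δ = sin ε · sin λ_s = sin 83.50° × sin 175.7° = 0.07450, so δ = +4.272°.
cos H₀ = −tan φ · tan δ = −tan(-1.8°) × tan(+4.272°) = 0.0023, so H₀ = 1.5684 rad = 89.87°.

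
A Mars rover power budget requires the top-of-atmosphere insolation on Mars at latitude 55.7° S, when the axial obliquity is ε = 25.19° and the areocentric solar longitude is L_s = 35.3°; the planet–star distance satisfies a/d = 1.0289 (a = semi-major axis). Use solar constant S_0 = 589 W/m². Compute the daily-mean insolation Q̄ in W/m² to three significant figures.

Q̄ ≈ 52.7 W/m²

sin δ = sin 25.19° × sin 35.3° = 0.24595, so δ = +14.238°.
cos h₀ = −tan(-55.7°) tan(+14.238°) = 0.3720, h₀ = 1.1897 rad.
Bracket: h₀ sin ϕ sin δ + cos ϕ cos δ sin h₀ = 1.1897×-0.82610×0.24595 + 0.56353×0.96928×0.92824 = -0.241722 + 0.507022 = 0.265300.
Inverse-square distance factor (a/d)² = 1.0289² = 1.058635.
Q̄ = (S_0/π) × 1.058635 × [bracket] = (589/π) × 1.058635 × 0.265300 = 52.66 W/m².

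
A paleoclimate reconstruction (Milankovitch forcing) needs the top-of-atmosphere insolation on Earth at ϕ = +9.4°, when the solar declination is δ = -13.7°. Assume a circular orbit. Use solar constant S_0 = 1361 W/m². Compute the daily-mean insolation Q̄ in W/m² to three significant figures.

cos h₀ = −tan(+9.4°) tan(-13.700°) = 0.0404, h₀ = 1.5304 rad.
Bracket: h₀ sin ϕ sin δ + cos ϕ cos δ sin h₀ = 1.5304×0.16333×-0.23684 + 0.98657×0.97155×0.99919 = -0.059201 + 0.957726 = 0.898525.
Q̄ = (S_0/π) × [bracket] = (1361/π) × 0.898525 = 389.3 W/m².

Q̄ ≈ 389 W/m²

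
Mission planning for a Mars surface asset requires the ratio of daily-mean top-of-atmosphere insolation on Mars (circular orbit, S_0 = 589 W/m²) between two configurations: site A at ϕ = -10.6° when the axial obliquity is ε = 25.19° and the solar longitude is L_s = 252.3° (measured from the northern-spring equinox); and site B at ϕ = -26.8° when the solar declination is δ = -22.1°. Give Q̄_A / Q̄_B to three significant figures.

Q̄_A / Q̄_B ≈ 0.917

— Configuration A (ϕ=-10.6°):
Solar declination: sin δ = sin ε · sin L_s = sin 25.19° × sin 252.3° = -0.40547, so δ = -23.921°.
cos h₀ = −tan(-10.6°) tan(-23.921°) = -0.0830, h₀ = 1.6539 rad.
Bracket: h₀ sin ϕ sin δ + cos ϕ cos δ sin h₀ = 1.6539×-0.18395×-0.40547 + 0.98294×0.91411×0.99655 = 0.123358 + 0.895415 = 1.018773.
Q̄ = (S_0/π) × [bracket] = (589/π) × 1.018773 = 191.00 W/m².
— Configuration B (ϕ=-26.8°):
cos h₀ = −tan(-26.8°) tan(-22.100°) = -0.2051, h₀ = 1.7774 rad.
Bracket: h₀ sin ϕ sin δ + cos ϕ cos δ sin h₀ = 1.7774×-0.45088×-0.37622 + 0.89259×0.92653×0.97874 = 0.301500 + 0.809429 = 1.110929.
Q̄ = (S_0/π) × [bracket] = (589/π) × 1.110929 = 208.28 W/m².
Ratio Q̄_A / Q̄_B = 191.00 / 208.28 = 0.9170.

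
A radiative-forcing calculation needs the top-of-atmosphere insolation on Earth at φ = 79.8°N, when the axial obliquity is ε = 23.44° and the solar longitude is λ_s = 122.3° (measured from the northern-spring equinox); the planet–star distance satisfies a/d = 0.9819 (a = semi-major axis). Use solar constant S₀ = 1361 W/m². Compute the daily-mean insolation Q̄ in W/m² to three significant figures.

Solar declination: sin δ = sin ε · sin λ_s = sin 23.44° × sin 122.3° = 0.33624, so δ = +19.648°.
cos H₀ = −tan(+79.8°) tan(+19.648°) = -1.9842 ≤ −1 ⇒ polar day, H₀ = π.
Bracket: H₀ sin φ sin δ + cos φ cos δ sin H₀ = 3.1416×0.98420×0.33624 + 0.17708×0.94178×0.00000 = 1.039642 + 0.000000 = 1.039642.
Inverse-square distance factor (a/d)² = 0.9819² = 0.964128.
Q̄ = (S₀/π) × 0.964128 × [bracket] = (1361/π) × 0.964128 × 1.039642 = 434.2 W/m².

Q̄ ≈ 434 W/m²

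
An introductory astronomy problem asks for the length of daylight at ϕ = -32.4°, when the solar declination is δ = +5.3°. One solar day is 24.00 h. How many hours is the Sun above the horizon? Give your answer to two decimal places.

cos h₀ = −tan ϕ · tan δ = −tan(-32.4°) × tan(+5.300°) = 0.0589, so h₀ = 1.5119 rad = 86.62°.
Daylight = 2h₀/(2π) × 24.00 h = (1.5119/π) × 24.00 = 11.55 h.

11.55 h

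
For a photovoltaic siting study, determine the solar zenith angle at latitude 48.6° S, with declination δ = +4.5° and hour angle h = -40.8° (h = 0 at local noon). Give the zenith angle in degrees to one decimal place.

cos θ_z = sin φ sin δ + cos φ cos δ cos h = -0.058853 + 0.499067 = 0.440214.
θ_z = arccos(0.440214) = 63.9°.

θ_z = 63.9°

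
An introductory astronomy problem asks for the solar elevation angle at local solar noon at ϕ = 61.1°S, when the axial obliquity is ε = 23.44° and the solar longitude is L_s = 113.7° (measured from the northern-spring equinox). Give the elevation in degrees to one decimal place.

Solar declination: sin δ = sin ε · sin L_s = sin 23.44° × sin 113.7° = 0.36424, so δ = +21.361°.
At local noon the hour angle is zero, so the zenith angle equals |ϕ − δ| = |-61.1° − (+21.361°)| = 82.461°.
Elevation = 90° − 82.461° = 7.5°.

7.5°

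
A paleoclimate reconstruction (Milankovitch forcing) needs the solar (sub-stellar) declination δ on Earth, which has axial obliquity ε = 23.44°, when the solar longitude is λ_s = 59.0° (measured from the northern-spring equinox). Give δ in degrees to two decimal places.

δ = +19.94°

sin δ = sin ε · sin λ_s = sin 23.44° × sin 59.0° = 0.340971.
δ = arcsin(0.340971) = +19.94°.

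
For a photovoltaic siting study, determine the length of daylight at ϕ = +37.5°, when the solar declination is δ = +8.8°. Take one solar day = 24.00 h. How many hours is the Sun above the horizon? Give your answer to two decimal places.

cos h₀ = −tan ϕ · tan δ = −tan(+37.5°) × tan(+8.800°) = -0.1188, so h₀ = 1.6899 rad = 96.82°.
Daylight = 2h₀/(2π) × 24.00 h = (1.6899/π) × 24.00 = 12.91 h.

12.91 h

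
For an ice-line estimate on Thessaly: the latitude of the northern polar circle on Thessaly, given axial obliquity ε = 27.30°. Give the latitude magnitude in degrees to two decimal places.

The polar circle is the lowest latitude that experiences at least one full rotation of continuous daylight at the northern-summer solstice; it lies at |φ| = 90° − ε = 90° − 27.30° = 62.70°.

62.70°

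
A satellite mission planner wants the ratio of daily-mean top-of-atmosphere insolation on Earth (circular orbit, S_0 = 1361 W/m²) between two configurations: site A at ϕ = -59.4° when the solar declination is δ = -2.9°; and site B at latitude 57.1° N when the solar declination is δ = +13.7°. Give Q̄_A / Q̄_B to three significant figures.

— Configuration A (ϕ=-59.4°):
cos h₀ = −tan(-59.4°) tan(-2.900°) = -0.0857, h₀ = 1.6566 rad.
Bracket: h₀ sin ϕ sin δ + cos ϕ cos δ sin h₀ = 1.6566×-0.86074×-0.05059 + 0.50904×0.99872×0.99632 = 0.072136 + 0.506518 = 0.578654.
Q̄ = (S_0/π) × [bracket] = (1361/π) × 0.578654 = 250.68 W/m².
— Configuration B (ϕ=+57.1°):
cos h₀ = −tan(+57.1°) tan(+13.700°) = -0.3768, h₀ = 1.9572 rad.
Bracket: h₀ sin ϕ sin δ + cos ϕ cos δ sin h₀ = 1.9572×0.83962×0.23684 + 0.54317×0.97155×0.92629 = 0.389200 + 0.488819 = 0.878019.
Q̄ = (S_0/π) × [bracket] = (1361/π) × 0.878019 = 380.38 W/m².
Ratio Q̄_A / Q̄_B = 250.68 / 380.38 = 0.6590.

Q̄_A / Q̄_B ≈ 0.659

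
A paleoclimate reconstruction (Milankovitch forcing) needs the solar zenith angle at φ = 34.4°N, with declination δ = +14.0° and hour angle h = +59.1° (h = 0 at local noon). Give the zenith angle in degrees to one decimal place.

cos θ_z = sin φ sin δ + cos φ cos δ cos h = 0.136678 + 0.411143 = 0.547821.
θ_z = arccos(0.547821) = 56.8°.

θ_z = 56.8°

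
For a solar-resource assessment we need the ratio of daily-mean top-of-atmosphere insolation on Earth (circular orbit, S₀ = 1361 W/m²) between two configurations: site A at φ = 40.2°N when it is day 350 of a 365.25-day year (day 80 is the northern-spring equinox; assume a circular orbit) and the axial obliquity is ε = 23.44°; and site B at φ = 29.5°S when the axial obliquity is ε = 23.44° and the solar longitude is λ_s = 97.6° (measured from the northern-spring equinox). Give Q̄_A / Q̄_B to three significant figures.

— Configuration A (φ=+40.2°):
Solar longitude: λ_s = 360° × (350 − 80)/365.25 = 266.119°.
sin δ = sin 23.44° × sin 266.119° = -0.39688, so δ = -23.383°.
cos H₀ = −tan(+40.2°) tan(-23.383°) = 0.3654, H₀ = 1.1967 rad.
Bracket: H₀ sin φ sin δ + cos φ cos δ sin H₀ = 1.1967×0.64546×-0.39688 + 0.76380×0.91787×0.93085 = -0.306559 + 0.652590 = 0.346031.
Q̄ = (S₀/π) × [bracket] = (1361/π) × 0.346031 = 149.91 W/m².
— Configuration B (φ=-29.5°):
Solar declination: sin δ = sin ε · sin λ_s = sin 23.44° × sin 97.6° = 0.39429, so δ = +23.222°.
cos H₀ = −tan(-29.5°) tan(+23.222°) = 0.2427, H₀ = 1.3256 rad.
Bracket: H₀ sin φ sin δ + cos φ cos δ sin H₀ = 1.3256×-0.49242×0.39429 + 0.87036×0.91898×0.97009 = -0.257374 + 0.775920 = 0.518546.
Q̄ = (S₀/π) × [bracket] = (1361/π) × 0.518546 = 224.64 W/m².
Ratio Q̄_A / Q̄_B = 149.91 / 224.64 = 0.6673.

Q̄_A / Q̄_B ≈ 0.667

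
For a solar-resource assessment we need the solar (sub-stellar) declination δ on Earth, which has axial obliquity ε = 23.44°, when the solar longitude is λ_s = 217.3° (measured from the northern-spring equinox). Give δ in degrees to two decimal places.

δ = -13.95°

sin δ = sin ε · sin λ_s = sin 23.44° × sin 217.3° = -0.241055.
δ = arcsin(-0.241055) = -13.95°.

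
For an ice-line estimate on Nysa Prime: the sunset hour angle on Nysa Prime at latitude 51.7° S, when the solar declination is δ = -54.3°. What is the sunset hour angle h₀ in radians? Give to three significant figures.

h₀ = 3.14 rad

Sunrise equation: cos h₀ = −tan ϕ · tan δ = -1.7621 ≤ −1, so the host star never sets (polar day) and h₀ = π.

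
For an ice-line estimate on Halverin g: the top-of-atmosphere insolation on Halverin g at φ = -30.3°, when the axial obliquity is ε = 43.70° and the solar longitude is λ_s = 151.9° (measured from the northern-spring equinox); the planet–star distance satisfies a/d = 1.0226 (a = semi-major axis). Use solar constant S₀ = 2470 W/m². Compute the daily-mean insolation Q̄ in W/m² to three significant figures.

Solar declination: sin δ = sin ε · sin λ_s = sin 43.70° × sin 151.9° = 0.32541, so δ = +18.991°.
cos H₀ = −tan(-30.3°) tan(+18.991°) = 0.2011, H₀ = 1.3683 rad.
Bracket: H₀ sin φ sin δ + cos φ cos δ sin H₀ = 1.3683×-0.50453×0.32541 + 0.86340×0.94557×0.97957 = -0.224646 + 0.799726 = 0.575080.
Inverse-square distance factor (a/d)² = 1.0226² = 1.045711.
Q̄ = (S₀/π) × 1.045711 × [bracket] = (2470/π) × 1.045711 × 0.575080 = 472.8 W/m².

Q̄ ≈ 473 W/m²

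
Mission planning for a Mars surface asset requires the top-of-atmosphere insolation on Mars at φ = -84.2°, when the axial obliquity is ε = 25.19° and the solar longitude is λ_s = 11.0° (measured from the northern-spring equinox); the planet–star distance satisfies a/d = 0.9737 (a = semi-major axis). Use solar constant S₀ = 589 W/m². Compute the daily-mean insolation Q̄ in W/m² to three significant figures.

Q̄ ≈ 1.50 W/m²

Solar declination: sin δ = sin ε · sin λ_s = sin 25.19° × sin 11.0° = 0.08121, so δ = +4.658°.
cos H₀ = −tan(-84.2°) tan(+4.658°) = 0.8022, H₀ = 0.6399 rad.
Bracket: H₀ sin φ sin δ + cos φ cos δ sin H₀ = 0.6399×-0.99488×0.08121 + 0.10106×0.99670×0.59709 = -0.051700 + 0.060143 = 0.008443.
Inverse-square distance factor (a/d)² = 0.9737² = 0.948092.
Q̄ = (S₀/π) × 0.948092 × [bracket] = (589/π) × 0.948092 × 0.008443 = 1.501 W/m².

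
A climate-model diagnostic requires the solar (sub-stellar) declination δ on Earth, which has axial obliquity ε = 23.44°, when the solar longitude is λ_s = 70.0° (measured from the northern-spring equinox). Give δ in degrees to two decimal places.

δ = +21.95°

sin δ = sin ε · sin λ_s = sin 23.44° × sin 70.0° = 0.373799.
δ = arcsin(0.373799) = +21.95°.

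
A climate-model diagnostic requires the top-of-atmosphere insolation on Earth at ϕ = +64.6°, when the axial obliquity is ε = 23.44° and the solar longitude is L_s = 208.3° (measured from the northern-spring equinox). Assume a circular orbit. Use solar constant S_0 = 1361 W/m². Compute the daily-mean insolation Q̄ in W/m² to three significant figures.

Solar declination: sin δ = sin ε · sin L_s = sin 23.44° × sin 208.3° = -0.18859, so δ = -10.870°.
cos h₀ = −tan(+64.6°) tan(-10.870°) = 0.4044, h₀ = 1.1545 rad.
Bracket: h₀ sin ϕ sin δ + cos ϕ cos δ sin h₀ = 1.1545×0.90334×-0.18859 + 0.42894×0.98206×0.91457 = -0.196682 + 0.385258 = 0.188576.
Q̄ = (S_0/π) × [bracket] = (1361/π) × 0.188576 = 81.69 W/m².

Q̄ ≈ 81.7 W/m²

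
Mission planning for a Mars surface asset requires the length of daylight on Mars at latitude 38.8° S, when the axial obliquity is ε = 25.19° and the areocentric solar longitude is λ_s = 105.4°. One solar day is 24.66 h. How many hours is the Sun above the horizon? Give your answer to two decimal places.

sin δ = sin 25.19° × sin 105.4° = 0.41034, so δ = +24.226°.
cos H₀ = −tan φ · tan δ = −tan(-38.8°) × tan(+24.226°) = 0.3618, so H₀ = 1.2006 rad = 68.79°.
Daylight = 2H₀/(2π) × 24.66 h = (1.2006/π) × 24.66 = 9.42 h.

9.42 h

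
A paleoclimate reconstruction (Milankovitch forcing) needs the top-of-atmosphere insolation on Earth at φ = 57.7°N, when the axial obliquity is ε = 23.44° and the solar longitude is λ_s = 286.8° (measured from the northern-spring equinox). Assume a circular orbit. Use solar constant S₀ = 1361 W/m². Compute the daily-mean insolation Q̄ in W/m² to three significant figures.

Solar declination: sin δ = sin ε · sin λ_s = sin 23.44° × sin 286.8° = -0.38081, so δ = -22.384°.
cos H₀ = −tan(+57.7°) tan(-22.384°) = 0.6515, H₀ = 0.8613 rad.
Bracket: H₀ sin φ sin δ + cos φ cos δ sin H₀ = 0.8613×0.84526×-0.38081 + 0.53435×0.92465×0.75868 = -0.277238 + 0.374854 = 0.097616.
Q̄ = (S₀/π) × [bracket] = (1361/π) × 0.097616 = 42.29 W/m².

Q̄ ≈ 42.3 W/m²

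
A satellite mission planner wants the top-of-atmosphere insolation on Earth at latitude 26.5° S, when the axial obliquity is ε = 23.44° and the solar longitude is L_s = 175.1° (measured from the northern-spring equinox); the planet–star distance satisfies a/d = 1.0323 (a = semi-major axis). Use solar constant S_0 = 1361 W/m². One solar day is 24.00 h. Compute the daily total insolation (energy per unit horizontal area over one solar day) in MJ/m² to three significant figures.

34.7 MJ/m²

Solar declination: sin δ = sin ε · sin L_s = sin 23.44° × sin 175.1° = 0.03398, so δ = +1.947°.
cos h₀ = −tan(-26.5°) tan(+1.947°) = 0.0170, h₀ = 1.5538 rad.
Bracket: h₀ sin ϕ sin δ + cos ϕ cos δ sin h₀ = 1.5538×-0.44620×0.03398 + 0.89493×0.99942×0.99986 = -0.023559 + 0.894286 = 0.870727.
Inverse-square distance factor (a/d)² = 1.0323² = 1.065643.
Q̄ = (S_0/π) × 1.065643 × [bracket] = (1361/π) × 1.065643 × 0.870727 = 401.98 W/m².
Daily total = Q̄ × 24.00 h × 3600 s/h = 401.98 × 24.00 × 3600 / 10⁶ = 34.73 MJ/m².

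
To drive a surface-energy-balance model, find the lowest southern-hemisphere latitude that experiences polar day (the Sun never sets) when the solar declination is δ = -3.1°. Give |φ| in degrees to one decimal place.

Polar day requires cos H₀ = −tan φ tan δ ≤ −1, i.e. tan φ tan δ ≥ 1.
The boundary is |tan φ| · |tan δ| = 1, so |φ| = 90° − |δ| = 90° − 3.1° = 86.9° in the southern hemisphere.

|φ| = 86.9°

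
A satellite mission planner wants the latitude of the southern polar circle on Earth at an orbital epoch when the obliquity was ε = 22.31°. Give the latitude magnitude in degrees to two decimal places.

67.69°

The polar circle is the lowest latitude that experiences at least one full rotation of continuous darkness at the northern-summer solstice; it lies at |ϕ| = 90° − ε = 90° − 22.31° = 67.69°.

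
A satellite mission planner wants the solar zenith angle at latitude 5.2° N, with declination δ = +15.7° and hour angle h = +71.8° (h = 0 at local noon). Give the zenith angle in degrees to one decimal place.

θ_z = 71.1°

cos θ_z = sin φ sin δ + cos φ cos δ cos h = 0.024525 + 0.299445 = 0.323970.
θ_z = arccos(0.323970) = 71.1°.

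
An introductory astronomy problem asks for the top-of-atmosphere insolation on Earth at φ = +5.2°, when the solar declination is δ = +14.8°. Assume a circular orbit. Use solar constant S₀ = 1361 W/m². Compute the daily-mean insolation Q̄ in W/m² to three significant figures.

Q̄ ≈ 433 W/m²

cos H₀ = −tan(+5.2°) tan(+14.800°) = -0.0240, H₀ = 1.5948 rad.
Bracket: H₀ sin φ sin δ + cos φ cos δ sin H₀ = 1.5948×0.09063×0.25545 + 0.99588×0.96682×0.99971 = 0.036922 + 0.962557 = 0.999479.
Q̄ = (S₀/π) × [bracket] = (1361/π) × 0.999479 = 433.0 W/m².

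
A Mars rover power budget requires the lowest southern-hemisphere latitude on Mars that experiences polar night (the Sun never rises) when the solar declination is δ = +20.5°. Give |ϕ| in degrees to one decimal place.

Polar night requires cos h₀ = −tan ϕ tan δ ≥ 1, i.e. tan ϕ tan δ ≤ −1.
The boundary is |tan ϕ| · |tan δ| = 1, so |ϕ| = 90° − |δ| = 90° − 20.5° = 69.5° in the southern hemisphere.

|ϕ| = 69.5°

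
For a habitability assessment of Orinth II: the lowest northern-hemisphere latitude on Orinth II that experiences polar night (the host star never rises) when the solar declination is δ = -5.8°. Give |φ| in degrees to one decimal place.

Polar night requires cos H₀ = −tan φ tan δ ≥ 1, i.e. tan φ tan δ ≤ −1.
The boundary is |tan φ| · |tan δ| = 1, so |φ| = 90° − |δ| = 90° − 5.8° = 84.2° in the northern hemisphere.

|φ| = 84.2°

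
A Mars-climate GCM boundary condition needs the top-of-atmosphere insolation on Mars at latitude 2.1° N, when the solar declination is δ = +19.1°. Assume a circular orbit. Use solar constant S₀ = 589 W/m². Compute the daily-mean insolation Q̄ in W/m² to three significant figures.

Q̄ ≈ 181 W/m²

cos H₀ = −tan(+2.1°) tan(+19.100°) = -0.0127, H₀ = 1.5835 rad.
Bracket: H₀ sin φ sin δ + cos φ cos δ sin H₀ = 1.5835×0.03664×0.32722 + 0.99933×0.94495×0.99992 = 0.018985 + 0.944241 = 0.963226.
Q̄ = (S₀/π) × [bracket] = (589/π) × 0.963226 = 180.6 W/m².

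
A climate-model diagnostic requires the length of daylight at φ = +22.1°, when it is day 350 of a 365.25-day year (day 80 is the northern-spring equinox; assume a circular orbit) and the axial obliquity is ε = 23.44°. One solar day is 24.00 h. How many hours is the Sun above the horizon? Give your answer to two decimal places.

10.65 h

Solar longitude: λ_s = 360° × (350 − 80)/365.25 = 266.119°.
sin δ = sin 23.44° × sin 266.119° = -0.39688, so δ = -23.383°.
cos H₀ = −tan φ · tan δ = −tan(+22.1°) × tan(-23.383°) = 0.1756, so H₀ = 1.3943 rad = 79.89°.
Daylight = 2H₀/(2π) × 24.00 h = (1.3943/π) × 24.00 = 10.65 h.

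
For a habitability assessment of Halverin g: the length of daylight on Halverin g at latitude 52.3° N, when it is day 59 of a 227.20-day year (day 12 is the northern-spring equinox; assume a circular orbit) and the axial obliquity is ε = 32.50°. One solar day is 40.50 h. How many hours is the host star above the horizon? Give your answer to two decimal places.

Solar longitude: L_s = 360° × (59 − 12)/227.20 = 74.472°.
sin δ = sin 32.50° × sin 74.472° = 0.51769, so δ = +31.177°.
cos h₀ = −tan ϕ · tan δ = −tan(+52.3°) × tan(+31.177°) = -0.7829, so h₀ = 2.4701 rad = 141.53°.
Daylight = 2h₀/(2π) × 40.50 h = (2.4701/π) × 40.50 = 31.84 h.

31.84 h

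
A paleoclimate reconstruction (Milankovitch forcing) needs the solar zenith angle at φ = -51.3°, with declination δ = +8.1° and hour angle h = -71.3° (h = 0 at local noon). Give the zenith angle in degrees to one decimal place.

θ_z = 84.9°

cos θ_z = sin φ sin δ + cos φ cos δ cos h = -0.109964 + 0.198461 = 0.088497.
θ_z = arccos(0.088497) = 84.9°.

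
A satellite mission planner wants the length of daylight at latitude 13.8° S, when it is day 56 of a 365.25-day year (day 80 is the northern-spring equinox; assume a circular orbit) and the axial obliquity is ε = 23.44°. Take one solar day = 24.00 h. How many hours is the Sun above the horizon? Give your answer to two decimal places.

Solar longitude: λ_s = 360° × (56 − 80)/365.25 = -23.655°, i.e. -23.655° + 360° = 336.345°.
sin δ = sin 23.44° × sin 336.345° = -0.15960, so δ = -9.184°.
cos H₀ = −tan φ · tan δ = −tan(-13.8°) × tan(-9.184°) = -0.0397, so H₀ = 1.6105 rad = 92.28°.
Daylight = 2H₀/(2π) × 24.00 h = (1.6105/π) × 24.00 = 12.30 h.

12.30 h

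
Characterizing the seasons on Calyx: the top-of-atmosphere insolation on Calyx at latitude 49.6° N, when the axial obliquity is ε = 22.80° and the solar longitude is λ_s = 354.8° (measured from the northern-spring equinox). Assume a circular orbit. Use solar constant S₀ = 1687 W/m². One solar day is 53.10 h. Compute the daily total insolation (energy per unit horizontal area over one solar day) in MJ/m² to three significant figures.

62.2 MJ/m²

Solar declination: sin δ = sin ε · sin λ_s = sin 22.80° × sin 354.8° = -0.03512, so δ = -2.013°.
cos H₀ = −tan(+49.6°) tan(-2.013°) = 0.0413, H₀ = 1.5295 rad.
Bracket: H₀ sin φ sin δ + cos φ cos δ sin H₀ = 1.5295×0.76154×-0.03512 + 0.64812×0.99938×0.99915 = -0.040907 + 0.647168 = 0.606261.
Q̄ = (S₀/π) × [bracket] = (1687/π) × 0.606261 = 325.56 W/m².
Daily total = Q̄ × 53.10 h × 3600 s/h = 325.56 × 53.10 × 3600 / 10⁶ = 62.23 MJ/m².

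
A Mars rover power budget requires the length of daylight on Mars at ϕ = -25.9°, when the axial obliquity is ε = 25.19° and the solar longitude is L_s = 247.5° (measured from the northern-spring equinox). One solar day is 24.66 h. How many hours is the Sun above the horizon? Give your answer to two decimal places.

Solar declination: sin δ = sin ε · sin L_s = sin 25.19° × sin 247.5° = -0.39322, so δ = -23.155°.
cos h₀ = −tan ϕ · tan δ = −tan(-25.9°) × tan(-23.155°) = -0.2077, so h₀ = 1.7800 rad = 101.99°.
Daylight = 2h₀/(2π) × 24.66 h = (1.7800/π) × 24.66 = 13.97 h.

13.97 h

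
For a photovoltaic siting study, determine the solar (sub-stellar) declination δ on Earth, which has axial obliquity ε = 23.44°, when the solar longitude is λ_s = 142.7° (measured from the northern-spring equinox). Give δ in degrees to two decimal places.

sin δ = sin ε · sin λ_s = sin 23.44° × sin 142.7° = 0.241055.
δ = arcsin(0.241055) = +13.95°.

δ = +13.95°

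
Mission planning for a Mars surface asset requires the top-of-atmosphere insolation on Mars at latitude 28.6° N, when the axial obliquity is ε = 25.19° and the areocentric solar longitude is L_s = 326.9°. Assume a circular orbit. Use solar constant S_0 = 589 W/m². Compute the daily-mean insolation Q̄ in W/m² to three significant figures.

sin δ = sin 25.19° × sin 326.9° = -0.23243, so δ = -13.440°.
cos h₀ = −tan(+28.6°) tan(-13.440°) = 0.1303, h₀ = 1.4401 rad.
Bracket: h₀ sin ϕ sin δ + cos ϕ cos δ sin h₀ = 1.4401×0.47869×-0.23243 + 0.87798×0.97261×0.99148 = -0.160228 + 0.846657 = 0.686429.
Q̄ = (S_0/π) × [bracket] = (589/π) × 0.686429 = 128.7 W/m².

Q̄ ≈ 129 W/m²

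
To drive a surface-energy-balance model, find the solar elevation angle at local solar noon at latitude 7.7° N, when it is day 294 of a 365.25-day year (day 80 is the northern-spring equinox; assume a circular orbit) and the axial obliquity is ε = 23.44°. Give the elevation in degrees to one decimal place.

Solar longitude: L_s = 360° × (294 − 80)/365.25 = 210.924°.
sin δ = sin 23.44° × sin 210.924° = -0.20442, so δ = -11.796°.
At local noon the hour angle is zero, so the zenith angle equals |ϕ − δ| = |+7.7° − (-11.796°)| = 19.496°.
Elevation = 90° − 19.496° = 70.5°.

70.5°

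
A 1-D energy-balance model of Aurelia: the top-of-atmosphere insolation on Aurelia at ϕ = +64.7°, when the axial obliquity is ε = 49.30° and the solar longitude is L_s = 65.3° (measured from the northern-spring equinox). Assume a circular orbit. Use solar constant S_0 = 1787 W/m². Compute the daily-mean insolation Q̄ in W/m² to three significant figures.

Q̄ ≈ 1.11e+03 W/m²

Solar declination: sin δ = sin ε · sin L_s = sin 49.30° × sin 65.3° = 0.68877, so δ = +43.533°.
cos h₀ = −tan(+64.7°) tan(+43.533°) = -2.0099 ≤ −1 ⇒ polar day, h₀ = π.
Bracket: h₀ sin ϕ sin δ + cos ϕ cos δ sin h₀ = 3.1416×0.90408×0.68877 + 0.42736×0.72498×0.00000 = 1.956284 + 0.000000 = 1.956284.
Q̄ = (S_0/π) × [bracket] = (1787/π) × 1.956284 = 1113 W/m².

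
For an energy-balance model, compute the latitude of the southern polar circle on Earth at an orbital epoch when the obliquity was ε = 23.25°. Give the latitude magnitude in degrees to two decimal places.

66.75°

The polar circle is the lowest latitude that experiences at least one full rotation of continuous darkness at the northern-summer solstice; it lies at |φ| = 90° − ε = 90° − 23.25° = 66.75°.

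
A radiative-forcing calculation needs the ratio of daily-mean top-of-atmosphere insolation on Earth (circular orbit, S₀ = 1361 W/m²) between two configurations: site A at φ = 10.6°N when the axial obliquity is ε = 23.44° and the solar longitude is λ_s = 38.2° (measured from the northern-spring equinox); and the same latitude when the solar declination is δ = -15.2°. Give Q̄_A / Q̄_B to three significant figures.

— Configuration A (φ=+10.6°):
Solar declination: sin δ = sin ε · sin λ_s = sin 23.44° × sin 38.2° = 0.24600, so δ = +14.241°.
cos H₀ = −tan(+10.6°) tan(+14.241°) = -0.0475, H₀ = 1.6183 rad.
Bracket: H₀ sin φ sin δ + cos φ cos δ sin H₀ = 1.6183×0.18395×0.24600 + 0.98294×0.96927×0.99887 = 0.073231 + 0.951658 = 1.024889.
Q̄ = (S₀/π) × [bracket] = (1361/π) × 1.024889 = 444.00 W/m².
— Configuration B (φ=+10.6°):
cos H₀ = −tan(+10.6°) tan(-15.200°) = 0.0508, H₀ = 1.5199 rad.
Bracket: H₀ sin φ sin δ + cos φ cos δ sin H₀ = 1.5199×0.18395×-0.26219 + 0.98294×0.96502×0.99871 = -0.073305 + 0.947333 = 0.874028.
Q̄ = (S₀/π) × [bracket] = (1361/π) × 0.874028 = 378.65 W/m².
Ratio Q̄_A / Q̄_B = 444.00 / 378.65 = 1.173.

Q̄_A / Q̄_B ≈ 1.17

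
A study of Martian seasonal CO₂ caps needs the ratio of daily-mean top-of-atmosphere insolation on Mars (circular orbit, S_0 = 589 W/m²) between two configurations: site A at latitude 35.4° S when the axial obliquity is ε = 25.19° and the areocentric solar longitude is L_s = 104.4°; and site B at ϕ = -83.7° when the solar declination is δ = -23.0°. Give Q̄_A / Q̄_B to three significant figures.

— Configuration A (ϕ=-35.4°):
sin δ = sin 25.19° × sin 104.4° = 0.41225, so δ = +24.346°.
cos h₀ = −tan(-35.4°) tan(+24.346°) = 0.3216, h₀ = 1.2434 rad.
Bracket: h₀ sin ϕ sin δ + cos ϕ cos δ sin h₀ = 1.2434×-0.57928×0.41225 + 0.81513×0.91107×0.94689 = -0.296934 + 0.703199 = 0.406265.
Q̄ = (S_0/π) × [bracket] = (589/π) × 0.406265 = 76.168 W/m².
— Configuration B (ϕ=-83.7°):
cos h₀ = −tan(-83.7°) tan(-23.000°) = -3.8448 ≤ −1 ⇒ polar day, h₀ = π.
Bracket: h₀ sin ϕ sin δ + cos ϕ cos δ sin h₀ = 3.1416×-0.99396×-0.39073 + 0.10973×0.92050×0.00000 = 1.220103 + 0.000000 = 1.220103.
Q̄ = (S_0/π) × [bracket] = (589/π) × 1.220103 = 228.75 W/m².
Ratio Q̄_A / Q̄_B = 76.168 / 228.75 = 0.3330.

Q̄_A / Q̄_B ≈ 0.333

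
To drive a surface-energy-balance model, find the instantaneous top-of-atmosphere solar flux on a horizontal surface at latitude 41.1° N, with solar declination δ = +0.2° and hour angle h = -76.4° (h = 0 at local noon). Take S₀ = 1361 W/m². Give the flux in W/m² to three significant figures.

244 W/m²

cos θ_z = sin φ sin δ + cos φ cos δ cos h = 0.002295 + 0.177193 = 0.179488.
Flux = S₀ · cos θ_z = 1361 × 0.179488 = 244.3 W/m².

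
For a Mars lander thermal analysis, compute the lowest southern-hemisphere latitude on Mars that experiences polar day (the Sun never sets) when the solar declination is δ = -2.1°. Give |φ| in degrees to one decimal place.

Polar day requires cos H₀ = −tan φ tan δ ≤ −1, i.e. tan φ tan δ ≥ 1.
The boundary is |tan φ| · |tan δ| = 1, so |φ| = 90° − |δ| = 90° − 2.1° = 87.9° in the southern hemisphere.

|φ| = 87.9°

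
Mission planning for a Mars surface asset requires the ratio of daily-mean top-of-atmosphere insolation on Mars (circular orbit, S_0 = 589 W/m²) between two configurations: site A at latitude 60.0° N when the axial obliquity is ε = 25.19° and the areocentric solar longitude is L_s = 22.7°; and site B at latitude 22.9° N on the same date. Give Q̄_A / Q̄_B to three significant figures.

— Configuration A (ϕ=+60.0°):
sin δ = sin 25.19° × sin 22.7° = 0.16425, so δ = +9.454°.
cos h₀ = −tan(+60.0°) tan(+9.454°) = -0.2884, h₀ = 1.8634 rad.
Bracket: h₀ sin ϕ sin δ + cos ϕ cos δ sin h₀ = 1.8634×0.86603×0.16425 + 0.50000×0.98642×0.95751 = 0.265060 + 0.472254 = 0.737314.
Q̄ = (S_0/π) × [bracket] = (589/π) × 0.737314 = 138.23 W/m².
— Configuration B (ϕ=+22.9°):
cos h₀ = −tan(+22.9°) tan(+9.454°) = -0.0703, h₀ = 1.6412 rad.
Bracket: h₀ sin ϕ sin δ + cos ϕ cos δ sin h₀ = 1.6412×0.38912×0.16425 + 0.92119×0.98642×0.99752 = 0.104894 + 0.906427 = 1.011321.
Q̄ = (S_0/π) × [bracket] = (589/π) × 1.011321 = 189.61 W/m².
Ratio Q̄_A / Q̄_B = 138.23 / 189.61 = 0.7290.

Q̄_A / Q̄_B ≈ 0.729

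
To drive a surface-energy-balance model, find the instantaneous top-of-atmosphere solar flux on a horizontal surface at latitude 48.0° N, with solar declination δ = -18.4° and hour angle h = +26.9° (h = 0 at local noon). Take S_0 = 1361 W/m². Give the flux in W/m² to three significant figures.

cos θ_z = sin ϕ sin δ + cos ϕ cos δ cos h = -0.234573 + 0.566222 = 0.331649.
Flux = S_0 · cos θ_z = 1361 × 0.331649 = 451.4 W/m².

451 W/m²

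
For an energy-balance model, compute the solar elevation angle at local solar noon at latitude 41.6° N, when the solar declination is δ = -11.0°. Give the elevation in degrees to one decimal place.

At local noon the hour angle is zero, so the zenith angle equals |ϕ − δ| = |+41.6° − (-11.000°)| = 52.600°.
Elevation = 90° − 52.600° = 37.4°.

37.4°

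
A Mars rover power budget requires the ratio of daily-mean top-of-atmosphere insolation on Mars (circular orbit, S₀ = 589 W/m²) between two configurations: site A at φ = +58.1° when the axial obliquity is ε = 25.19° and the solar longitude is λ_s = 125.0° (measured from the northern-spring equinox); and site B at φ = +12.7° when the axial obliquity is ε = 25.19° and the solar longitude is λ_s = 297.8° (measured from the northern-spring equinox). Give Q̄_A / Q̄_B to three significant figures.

— Configuration A (φ=+58.1°):
Solar declination: sin δ = sin ε · sin λ_s = sin 25.19° × sin 125.0° = 0.34865, so δ = +20.405°.
cos H₀ = −tan(+58.1°) tan(+20.405°) = -0.5976, H₀ = 2.2113 rad.
Bracket: H₀ sin φ sin δ + cos φ cos δ sin H₀ = 2.2113×0.84897×0.34865 + 0.52844×0.93725×0.80177 = 0.654530 + 0.397101 = 1.051631.
Q̄ = (S₀/π) × [bracket] = (589/π) × 1.051631 = 197.16 W/m².
— Configuration B (φ=+12.7°):
Solar declination: sin δ = sin ε · sin λ_s = sin 25.19° × sin 297.8° = -0.37650, so δ = -22.117°.
cos H₀ = −tan(+12.7°) tan(-22.117°) = 0.0916, H₀ = 1.4791 rad.
Bracket: H₀ sin φ sin δ + cos φ cos δ sin H₀ = 1.4791×0.21985×-0.37650 + 0.97553×0.92642×0.99580 = -0.122430 + 0.899955 = 0.777525.
Q̄ = (S₀/π) × [bracket] = (589/π) × 0.777525 = 145.77 W/m².
Ratio Q̄_A / Q̄_B = 197.16 / 145.77 = 1.353.

Q̄_A / Q̄_B ≈ 1.35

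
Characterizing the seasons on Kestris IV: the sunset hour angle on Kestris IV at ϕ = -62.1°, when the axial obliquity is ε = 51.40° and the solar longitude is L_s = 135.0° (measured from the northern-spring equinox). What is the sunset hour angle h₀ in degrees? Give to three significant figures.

Solar declination: sin δ = sin ε · sin L_s = sin 51.40° × sin 135.0° = 0.55262, so δ = +33.547°.
cos h₀ = −tan ϕ · tan δ = 1.2523 ≥ 1, so the host star never rises (polar night) and h₀ = 0.

h₀ = 0.00°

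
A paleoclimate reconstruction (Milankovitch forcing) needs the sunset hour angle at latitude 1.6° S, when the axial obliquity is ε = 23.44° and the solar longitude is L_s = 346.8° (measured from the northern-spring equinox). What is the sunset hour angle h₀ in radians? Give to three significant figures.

h₀ = 1.57 rad

Solar declination: sin δ = sin ε · sin L_s = sin 23.44° × sin 346.8° = -0.09084, so δ = -5.212°.
cos h₀ = −tan ϕ · tan δ = −tan(-1.6°) × tan(-5.212°) = -0.0025, so h₀ = 1.5733 rad = 90.15°.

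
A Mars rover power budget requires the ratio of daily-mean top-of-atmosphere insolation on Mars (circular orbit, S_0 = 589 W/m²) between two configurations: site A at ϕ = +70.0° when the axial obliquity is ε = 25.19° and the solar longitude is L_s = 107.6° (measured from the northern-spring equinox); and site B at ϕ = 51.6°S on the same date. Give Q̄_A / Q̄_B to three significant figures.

— Configuration A (ϕ=+70.0°):
Solar declination: sin δ = sin ε · sin L_s = sin 25.19° × sin 107.6° = 0.40570, so δ = +23.935°.
cos h₀ = −tan(+70.0°) tan(+23.935°) = -1.2195 ≤ −1 ⇒ polar day, h₀ = π.
Bracket: h₀ sin ϕ sin δ + cos ϕ cos δ sin h₀ = 3.1416×0.93969×0.40570 + 0.34202×0.91401×0.00000 = 1.197679 + 0.000000 = 1.197679.
Q̄ = (S_0/π) × [bracket] = (589/π) × 1.197679 = 224.55 W/m².
— Configuration B (ϕ=-51.6°):
cos h₀ = −tan(-51.6°) tan(+23.935°) = 0.5600, h₀ = 0.9764 rad.
Bracket: h₀ sin ϕ sin δ + cos ϕ cos δ sin h₀ = 0.9764×-0.78369×0.40570 + 0.62115×0.91401×0.82848 = -0.310440 + 0.470359 = 0.159919.
Q̄ = (S_0/π) × [bracket] = (589/π) × 0.159919 = 29.982 W/m².
Ratio Q̄_A / Q̄_B = 224.55 / 29.982 = 7.489.

Q̄_A / Q̄_B ≈ 7.49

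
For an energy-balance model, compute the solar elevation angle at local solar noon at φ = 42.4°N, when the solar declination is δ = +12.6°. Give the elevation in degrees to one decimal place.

At local noon the hour angle is zero, so the zenith angle equals |φ − δ| = |+42.4° − (+12.600°)| = 29.800°.
Elevation = 90° − 29.800° = 60.2°.

60.2°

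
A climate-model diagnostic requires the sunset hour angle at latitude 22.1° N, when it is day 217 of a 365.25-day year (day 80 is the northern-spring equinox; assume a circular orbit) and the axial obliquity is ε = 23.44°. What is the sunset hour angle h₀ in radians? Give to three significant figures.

Solar longitude: L_s = 360° × (217 − 80)/365.25 = 135.031°.
sin δ = sin 23.44° × sin 135.031° = 0.28113, so δ = +16.328°.
cos h₀ = −tan ϕ · tan δ = −tan(+22.1°) × tan(+16.328°) = -0.1190, so h₀ = 1.6900 rad = 96.83°.

h₀ = 1.69 rad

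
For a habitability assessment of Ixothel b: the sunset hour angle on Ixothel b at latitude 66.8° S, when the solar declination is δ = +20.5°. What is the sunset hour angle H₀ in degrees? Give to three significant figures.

H₀ = 29.3°

cos H₀ = −tan φ · tan δ = −tan(-66.8°) × tan(+20.500°) = 0.8723, so H₀ = 0.5108 rad = 29.27°.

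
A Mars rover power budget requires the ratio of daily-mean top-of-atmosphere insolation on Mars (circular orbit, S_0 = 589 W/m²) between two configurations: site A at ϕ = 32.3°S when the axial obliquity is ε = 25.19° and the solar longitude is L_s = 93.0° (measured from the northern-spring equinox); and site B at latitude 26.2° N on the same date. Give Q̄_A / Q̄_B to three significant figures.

— Configuration A (ϕ=-32.3°):
Solar declination: sin δ = sin ε · sin L_s = sin 25.19° × sin 93.0° = 0.42504, so δ = +25.153°.
cos h₀ = −tan(-32.3°) tan(+25.153°) = 0.2968, h₀ = 1.2694 rad.
Bracket: h₀ sin ϕ sin δ + cos ϕ cos δ sin h₀ = 1.2694×-0.53435×0.42504 + 0.84526×0.90518×0.95493 = -0.288306 + 0.730629 = 0.442323.
Q̄ = (S_0/π) × [bracket] = (589/π) × 0.442323 = 82.929 W/m².
— Configuration B (ϕ=+26.2°):
cos h₀ = −tan(+26.2°) tan(+25.153°) = -0.2311, h₀ = 1.8040 rad.
Bracket: h₀ sin ϕ sin δ + cos ϕ cos δ sin h₀ = 1.8040×0.44151×0.42504 + 0.89726×0.90518×0.97294 = 0.338538 + 0.790204 = 1.128742.
Q̄ = (S_0/π) × [bracket] = (589/π) × 1.128742 = 211.62 W/m².
Ratio Q̄_A / Q̄_B = 82.929 / 211.62 = 0.3919.

Q̄_A / Q̄_B ≈ 0.392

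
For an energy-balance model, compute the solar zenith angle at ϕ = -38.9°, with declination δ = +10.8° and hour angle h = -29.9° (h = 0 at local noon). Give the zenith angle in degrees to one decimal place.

cos θ_z = sin ϕ sin δ + cos ϕ cos δ cos h = -0.117669 + 0.662706 = 0.545037.
θ_z = arccos(0.545037) = 57.0°.

θ_z = 57.0°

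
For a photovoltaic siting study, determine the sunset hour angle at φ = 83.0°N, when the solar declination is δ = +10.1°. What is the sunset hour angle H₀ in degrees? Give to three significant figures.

Sunrise equation: cos H₀ = −tan φ · tan δ = -1.4507 ≤ −1, so the Sun never sets (polar day) and H₀ = π.

H₀ = 180°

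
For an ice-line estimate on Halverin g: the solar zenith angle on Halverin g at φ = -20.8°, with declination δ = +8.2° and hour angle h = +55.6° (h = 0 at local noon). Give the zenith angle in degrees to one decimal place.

θ_z = 61.8°

cos θ_z = sin φ sin δ + cos φ cos δ cos h = -0.050649 + 0.522746 = 0.472097.
θ_z = arccos(0.472097) = 61.8°.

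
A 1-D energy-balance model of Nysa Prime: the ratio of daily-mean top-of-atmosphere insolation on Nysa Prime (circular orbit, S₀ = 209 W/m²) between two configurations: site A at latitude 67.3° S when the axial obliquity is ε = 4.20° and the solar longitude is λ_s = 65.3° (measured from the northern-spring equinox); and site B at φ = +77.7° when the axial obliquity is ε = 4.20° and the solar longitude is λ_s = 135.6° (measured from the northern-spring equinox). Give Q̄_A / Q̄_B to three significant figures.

— Configuration A (φ=-67.3°):
Solar declination: sin δ = sin ε · sin λ_s = sin 4.20° × sin 65.3° = 0.06654, so δ = +3.815°.
cos H₀ = −tan(-67.3°) tan(+3.815°) = 0.1594, H₀ = 1.4107 rad.
Bracket: H₀ sin φ sin δ + cos φ cos δ sin H₀ = 1.4107×-0.92254×0.06654 + 0.38591×0.99778×0.98721 = -0.086597 + 0.380128 = 0.293531.
Q̄ = (S₀/π) × [bracket] = (209/π) × 0.293531 = 19.528 W/m².
— Configuration B (φ=+77.7°):
Solar declination: sin δ = sin ε · sin λ_s = sin 4.20° × sin 135.6° = 0.05124, so δ = +2.937°.
cos H₀ = −tan(+77.7°) tan(+2.937°) = -0.2353, H₀ = 1.8084 rad.
Bracket: H₀ sin φ sin δ + cos φ cos δ sin H₀ = 1.8084×0.97705×0.05124 + 0.21303×0.99869×0.97192 = 0.090536 + 0.206777 = 0.297313.
Q̄ = (S₀/π) × [bracket] = (209/π) × 0.297313 = 19.779 W/m².
Ratio Q̄_A / Q̄_B = 19.528 / 19.779 = 0.9873.

Q̄_A / Q̄_B ≈ 0.987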